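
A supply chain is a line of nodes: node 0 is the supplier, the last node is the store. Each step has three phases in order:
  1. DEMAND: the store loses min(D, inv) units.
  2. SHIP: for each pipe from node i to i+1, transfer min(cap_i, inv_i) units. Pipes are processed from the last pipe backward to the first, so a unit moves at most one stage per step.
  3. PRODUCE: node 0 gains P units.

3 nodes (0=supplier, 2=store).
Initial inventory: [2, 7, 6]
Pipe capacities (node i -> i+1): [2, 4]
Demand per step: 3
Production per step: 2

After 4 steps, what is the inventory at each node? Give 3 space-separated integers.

Step 1: demand=3,sold=3 ship[1->2]=4 ship[0->1]=2 prod=2 -> inv=[2 5 7]
Step 2: demand=3,sold=3 ship[1->2]=4 ship[0->1]=2 prod=2 -> inv=[2 3 8]
Step 3: demand=3,sold=3 ship[1->2]=3 ship[0->1]=2 prod=2 -> inv=[2 2 8]
Step 4: demand=3,sold=3 ship[1->2]=2 ship[0->1]=2 prod=2 -> inv=[2 2 7]

2 2 7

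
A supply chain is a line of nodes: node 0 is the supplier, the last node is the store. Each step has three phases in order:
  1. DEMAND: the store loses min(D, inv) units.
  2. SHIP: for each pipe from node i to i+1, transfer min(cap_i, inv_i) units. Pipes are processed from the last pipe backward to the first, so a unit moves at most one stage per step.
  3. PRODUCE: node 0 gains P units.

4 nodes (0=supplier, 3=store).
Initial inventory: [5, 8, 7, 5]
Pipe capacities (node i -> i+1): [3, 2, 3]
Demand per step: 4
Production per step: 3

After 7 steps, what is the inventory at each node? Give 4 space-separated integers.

Step 1: demand=4,sold=4 ship[2->3]=3 ship[1->2]=2 ship[0->1]=3 prod=3 -> inv=[5 9 6 4]
Step 2: demand=4,sold=4 ship[2->3]=3 ship[1->2]=2 ship[0->1]=3 prod=3 -> inv=[5 10 5 3]
Step 3: demand=4,sold=3 ship[2->3]=3 ship[1->2]=2 ship[0->1]=3 prod=3 -> inv=[5 11 4 3]
Step 4: demand=4,sold=3 ship[2->3]=3 ship[1->2]=2 ship[0->1]=3 prod=3 -> inv=[5 12 3 3]
Step 5: demand=4,sold=3 ship[2->3]=3 ship[1->2]=2 ship[0->1]=3 prod=3 -> inv=[5 13 2 3]
Step 6: demand=4,sold=3 ship[2->3]=2 ship[1->2]=2 ship[0->1]=3 prod=3 -> inv=[5 14 2 2]
Step 7: demand=4,sold=2 ship[2->3]=2 ship[1->2]=2 ship[0->1]=3 prod=3 -> inv=[5 15 2 2]

5 15 2 2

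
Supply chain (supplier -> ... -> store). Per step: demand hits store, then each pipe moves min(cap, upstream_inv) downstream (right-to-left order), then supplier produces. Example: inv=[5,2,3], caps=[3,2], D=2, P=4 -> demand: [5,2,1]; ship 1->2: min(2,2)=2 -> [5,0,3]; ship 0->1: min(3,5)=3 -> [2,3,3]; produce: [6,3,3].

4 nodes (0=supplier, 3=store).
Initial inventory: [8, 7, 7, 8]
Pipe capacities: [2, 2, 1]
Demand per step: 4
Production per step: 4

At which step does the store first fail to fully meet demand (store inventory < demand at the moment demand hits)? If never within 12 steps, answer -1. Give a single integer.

Step 1: demand=4,sold=4 ship[2->3]=1 ship[1->2]=2 ship[0->1]=2 prod=4 -> [10 7 8 5]
Step 2: demand=4,sold=4 ship[2->3]=1 ship[1->2]=2 ship[0->1]=2 prod=4 -> [12 7 9 2]
Step 3: demand=4,sold=2 ship[2->3]=1 ship[1->2]=2 ship[0->1]=2 prod=4 -> [14 7 10 1]
Step 4: demand=4,sold=1 ship[2->3]=1 ship[1->2]=2 ship[0->1]=2 prod=4 -> [16 7 11 1]
Step 5: demand=4,sold=1 ship[2->3]=1 ship[1->2]=2 ship[0->1]=2 prod=4 -> [18 7 12 1]
Step 6: demand=4,sold=1 ship[2->3]=1 ship[1->2]=2 ship[0->1]=2 prod=4 -> [20 7 13 1]
Step 7: demand=4,sold=1 ship[2->3]=1 ship[1->2]=2 ship[0->1]=2 prod=4 -> [22 7 14 1]
Step 8: demand=4,sold=1 ship[2->3]=1 ship[1->2]=2 ship[0->1]=2 prod=4 -> [24 7 15 1]
Step 9: demand=4,sold=1 ship[2->3]=1 ship[1->2]=2 ship[0->1]=2 prod=4 -> [26 7 16 1]
Step 10: demand=4,sold=1 ship[2->3]=1 ship[1->2]=2 ship[0->1]=2 prod=4 -> [28 7 17 1]
Step 11: demand=4,sold=1 ship[2->3]=1 ship[1->2]=2 ship[0->1]=2 prod=4 -> [30 7 18 1]
Step 12: demand=4,sold=1 ship[2->3]=1 ship[1->2]=2 ship[0->1]=2 prod=4 -> [32 7 19 1]
First stockout at step 3

3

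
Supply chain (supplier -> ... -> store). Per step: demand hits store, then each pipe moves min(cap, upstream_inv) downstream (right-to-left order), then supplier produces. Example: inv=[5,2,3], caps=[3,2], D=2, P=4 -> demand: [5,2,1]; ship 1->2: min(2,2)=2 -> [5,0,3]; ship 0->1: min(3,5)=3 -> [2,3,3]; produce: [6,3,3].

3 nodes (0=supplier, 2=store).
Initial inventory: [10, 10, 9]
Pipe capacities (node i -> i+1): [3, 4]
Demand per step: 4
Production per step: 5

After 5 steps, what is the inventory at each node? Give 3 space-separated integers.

Step 1: demand=4,sold=4 ship[1->2]=4 ship[0->1]=3 prod=5 -> inv=[12 9 9]
Step 2: demand=4,sold=4 ship[1->2]=4 ship[0->1]=3 prod=5 -> inv=[14 8 9]
Step 3: demand=4,sold=4 ship[1->2]=4 ship[0->1]=3 prod=5 -> inv=[16 7 9]
Step 4: demand=4,sold=4 ship[1->2]=4 ship[0->1]=3 prod=5 -> inv=[18 6 9]
Step 5: demand=4,sold=4 ship[1->2]=4 ship[0->1]=3 prod=5 -> inv=[20 5 9]

20 5 9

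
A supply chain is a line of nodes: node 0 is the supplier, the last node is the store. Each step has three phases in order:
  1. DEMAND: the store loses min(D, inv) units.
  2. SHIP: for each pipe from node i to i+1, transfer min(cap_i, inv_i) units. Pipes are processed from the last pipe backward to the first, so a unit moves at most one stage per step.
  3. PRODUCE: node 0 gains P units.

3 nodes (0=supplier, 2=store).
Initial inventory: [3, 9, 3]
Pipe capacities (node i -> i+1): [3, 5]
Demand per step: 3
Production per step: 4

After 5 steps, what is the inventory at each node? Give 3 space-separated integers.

Step 1: demand=3,sold=3 ship[1->2]=5 ship[0->1]=3 prod=4 -> inv=[4 7 5]
Step 2: demand=3,sold=3 ship[1->2]=5 ship[0->1]=3 prod=4 -> inv=[5 5 7]
Step 3: demand=3,sold=3 ship[1->2]=5 ship[0->1]=3 prod=4 -> inv=[6 3 9]
Step 4: demand=3,sold=3 ship[1->2]=3 ship[0->1]=3 prod=4 -> inv=[7 3 9]
Step 5: demand=3,sold=3 ship[1->2]=3 ship[0->1]=3 prod=4 -> inv=[8 3 9]

8 3 9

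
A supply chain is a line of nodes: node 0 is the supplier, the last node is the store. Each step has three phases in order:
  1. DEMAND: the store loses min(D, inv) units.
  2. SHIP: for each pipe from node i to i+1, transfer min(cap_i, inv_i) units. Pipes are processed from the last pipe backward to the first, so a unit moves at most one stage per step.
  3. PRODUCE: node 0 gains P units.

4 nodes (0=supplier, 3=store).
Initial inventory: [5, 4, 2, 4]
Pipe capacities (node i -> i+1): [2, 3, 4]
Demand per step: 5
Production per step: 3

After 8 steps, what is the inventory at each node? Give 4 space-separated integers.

Step 1: demand=5,sold=4 ship[2->3]=2 ship[1->2]=3 ship[0->1]=2 prod=3 -> inv=[6 3 3 2]
Step 2: demand=5,sold=2 ship[2->3]=3 ship[1->2]=3 ship[0->1]=2 prod=3 -> inv=[7 2 3 3]
Step 3: demand=5,sold=3 ship[2->3]=3 ship[1->2]=2 ship[0->1]=2 prod=3 -> inv=[8 2 2 3]
Step 4: demand=5,sold=3 ship[2->3]=2 ship[1->2]=2 ship[0->1]=2 prod=3 -> inv=[9 2 2 2]
Step 5: demand=5,sold=2 ship[2->3]=2 ship[1->2]=2 ship[0->1]=2 prod=3 -> inv=[10 2 2 2]
Step 6: demand=5,sold=2 ship[2->3]=2 ship[1->2]=2 ship[0->1]=2 prod=3 -> inv=[11 2 2 2]
Step 7: demand=5,sold=2 ship[2->3]=2 ship[1->2]=2 ship[0->1]=2 prod=3 -> inv=[12 2 2 2]
Step 8: demand=5,sold=2 ship[2->3]=2 ship[1->2]=2 ship[0->1]=2 prod=3 -> inv=[13 2 2 2]

13 2 2 2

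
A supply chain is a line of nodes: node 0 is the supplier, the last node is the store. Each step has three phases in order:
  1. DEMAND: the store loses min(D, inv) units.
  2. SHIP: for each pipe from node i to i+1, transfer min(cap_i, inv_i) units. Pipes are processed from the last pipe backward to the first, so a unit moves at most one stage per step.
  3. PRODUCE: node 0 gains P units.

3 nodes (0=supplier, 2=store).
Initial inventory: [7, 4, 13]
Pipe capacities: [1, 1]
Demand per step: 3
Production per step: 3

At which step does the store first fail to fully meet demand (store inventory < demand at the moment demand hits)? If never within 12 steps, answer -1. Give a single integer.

Step 1: demand=3,sold=3 ship[1->2]=1 ship[0->1]=1 prod=3 -> [9 4 11]
Step 2: demand=3,sold=3 ship[1->2]=1 ship[0->1]=1 prod=3 -> [11 4 9]
Step 3: demand=3,sold=3 ship[1->2]=1 ship[0->1]=1 prod=3 -> [13 4 7]
Step 4: demand=3,sold=3 ship[1->2]=1 ship[0->1]=1 prod=3 -> [15 4 5]
Step 5: demand=3,sold=3 ship[1->2]=1 ship[0->1]=1 prod=3 -> [17 4 3]
Step 6: demand=3,sold=3 ship[1->2]=1 ship[0->1]=1 prod=3 -> [19 4 1]
Step 7: demand=3,sold=1 ship[1->2]=1 ship[0->1]=1 prod=3 -> [21 4 1]
Step 8: demand=3,sold=1 ship[1->2]=1 ship[0->1]=1 prod=3 -> [23 4 1]
Step 9: demand=3,sold=1 ship[1->2]=1 ship[0->1]=1 prod=3 -> [25 4 1]
Step 10: demand=3,sold=1 ship[1->2]=1 ship[0->1]=1 prod=3 -> [27 4 1]
Step 11: demand=3,sold=1 ship[1->2]=1 ship[0->1]=1 prod=3 -> [29 4 1]
Step 12: demand=3,sold=1 ship[1->2]=1 ship[0->1]=1 prod=3 -> [31 4 1]
First stockout at step 7

7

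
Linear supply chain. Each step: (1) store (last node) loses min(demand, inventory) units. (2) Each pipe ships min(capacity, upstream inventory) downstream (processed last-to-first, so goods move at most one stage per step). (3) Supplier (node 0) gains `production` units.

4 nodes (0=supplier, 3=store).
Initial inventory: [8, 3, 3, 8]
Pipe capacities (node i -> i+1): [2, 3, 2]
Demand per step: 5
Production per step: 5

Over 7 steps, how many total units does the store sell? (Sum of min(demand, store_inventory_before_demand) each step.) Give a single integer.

Step 1: sold=5 (running total=5) -> [11 2 4 5]
Step 2: sold=5 (running total=10) -> [14 2 4 2]
Step 3: sold=2 (running total=12) -> [17 2 4 2]
Step 4: sold=2 (running total=14) -> [20 2 4 2]
Step 5: sold=2 (running total=16) -> [23 2 4 2]
Step 6: sold=2 (running total=18) -> [26 2 4 2]
Step 7: sold=2 (running total=20) -> [29 2 4 2]

Answer: 20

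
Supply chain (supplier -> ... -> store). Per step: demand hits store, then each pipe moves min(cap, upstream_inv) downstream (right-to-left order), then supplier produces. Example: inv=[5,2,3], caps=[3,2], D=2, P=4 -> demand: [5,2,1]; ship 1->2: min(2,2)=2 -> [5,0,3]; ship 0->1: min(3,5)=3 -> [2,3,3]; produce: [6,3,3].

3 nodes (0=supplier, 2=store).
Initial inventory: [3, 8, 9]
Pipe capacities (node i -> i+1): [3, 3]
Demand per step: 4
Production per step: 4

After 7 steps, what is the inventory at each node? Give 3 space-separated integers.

Step 1: demand=4,sold=4 ship[1->2]=3 ship[0->1]=3 prod=4 -> inv=[4 8 8]
Step 2: demand=4,sold=4 ship[1->2]=3 ship[0->1]=3 prod=4 -> inv=[5 8 7]
Step 3: demand=4,sold=4 ship[1->2]=3 ship[0->1]=3 prod=4 -> inv=[6 8 6]
Step 4: demand=4,sold=4 ship[1->2]=3 ship[0->1]=3 prod=4 -> inv=[7 8 5]
Step 5: demand=4,sold=4 ship[1->2]=3 ship[0->1]=3 prod=4 -> inv=[8 8 4]
Step 6: demand=4,sold=4 ship[1->2]=3 ship[0->1]=3 prod=4 -> inv=[9 8 3]
Step 7: demand=4,sold=3 ship[1->2]=3 ship[0->1]=3 prod=4 -> inv=[10 8 3]

10 8 3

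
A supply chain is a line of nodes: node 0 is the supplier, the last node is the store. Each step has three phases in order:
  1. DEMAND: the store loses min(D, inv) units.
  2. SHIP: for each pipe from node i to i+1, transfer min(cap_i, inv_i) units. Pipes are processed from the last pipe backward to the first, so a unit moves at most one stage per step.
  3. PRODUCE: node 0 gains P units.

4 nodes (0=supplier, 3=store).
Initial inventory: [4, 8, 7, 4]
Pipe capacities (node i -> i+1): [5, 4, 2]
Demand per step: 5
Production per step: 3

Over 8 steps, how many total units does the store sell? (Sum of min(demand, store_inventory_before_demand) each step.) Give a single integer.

Step 1: sold=4 (running total=4) -> [3 8 9 2]
Step 2: sold=2 (running total=6) -> [3 7 11 2]
Step 3: sold=2 (running total=8) -> [3 6 13 2]
Step 4: sold=2 (running total=10) -> [3 5 15 2]
Step 5: sold=2 (running total=12) -> [3 4 17 2]
Step 6: sold=2 (running total=14) -> [3 3 19 2]
Step 7: sold=2 (running total=16) -> [3 3 20 2]
Step 8: sold=2 (running total=18) -> [3 3 21 2]

Answer: 18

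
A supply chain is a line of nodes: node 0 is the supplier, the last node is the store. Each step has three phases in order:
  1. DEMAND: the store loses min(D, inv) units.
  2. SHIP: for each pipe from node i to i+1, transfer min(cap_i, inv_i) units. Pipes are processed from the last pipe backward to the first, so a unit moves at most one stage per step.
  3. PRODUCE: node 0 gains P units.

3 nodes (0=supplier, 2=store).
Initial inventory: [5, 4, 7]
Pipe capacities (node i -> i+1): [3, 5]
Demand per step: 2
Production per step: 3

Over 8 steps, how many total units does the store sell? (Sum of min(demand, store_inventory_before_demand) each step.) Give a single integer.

Answer: 16

Derivation:
Step 1: sold=2 (running total=2) -> [5 3 9]
Step 2: sold=2 (running total=4) -> [5 3 10]
Step 3: sold=2 (running total=6) -> [5 3 11]
Step 4: sold=2 (running total=8) -> [5 3 12]
Step 5: sold=2 (running total=10) -> [5 3 13]
Step 6: sold=2 (running total=12) -> [5 3 14]
Step 7: sold=2 (running total=14) -> [5 3 15]
Step 8: sold=2 (running total=16) -> [5 3 16]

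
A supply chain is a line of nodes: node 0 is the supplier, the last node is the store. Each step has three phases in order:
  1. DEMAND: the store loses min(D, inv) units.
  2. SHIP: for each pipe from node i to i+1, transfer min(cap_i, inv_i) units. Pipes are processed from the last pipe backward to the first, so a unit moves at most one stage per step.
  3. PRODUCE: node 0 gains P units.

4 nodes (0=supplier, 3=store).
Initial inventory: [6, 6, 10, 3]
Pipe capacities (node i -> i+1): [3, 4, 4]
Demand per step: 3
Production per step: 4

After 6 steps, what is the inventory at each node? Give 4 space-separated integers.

Step 1: demand=3,sold=3 ship[2->3]=4 ship[1->2]=4 ship[0->1]=3 prod=4 -> inv=[7 5 10 4]
Step 2: demand=3,sold=3 ship[2->3]=4 ship[1->2]=4 ship[0->1]=3 prod=4 -> inv=[8 4 10 5]
Step 3: demand=3,sold=3 ship[2->3]=4 ship[1->2]=4 ship[0->1]=3 prod=4 -> inv=[9 3 10 6]
Step 4: demand=3,sold=3 ship[2->3]=4 ship[1->2]=3 ship[0->1]=3 prod=4 -> inv=[10 3 9 7]
Step 5: demand=3,sold=3 ship[2->3]=4 ship[1->2]=3 ship[0->1]=3 prod=4 -> inv=[11 3 8 8]
Step 6: demand=3,sold=3 ship[2->3]=4 ship[1->2]=3 ship[0->1]=3 prod=4 -> inv=[12 3 7 9]

12 3 7 9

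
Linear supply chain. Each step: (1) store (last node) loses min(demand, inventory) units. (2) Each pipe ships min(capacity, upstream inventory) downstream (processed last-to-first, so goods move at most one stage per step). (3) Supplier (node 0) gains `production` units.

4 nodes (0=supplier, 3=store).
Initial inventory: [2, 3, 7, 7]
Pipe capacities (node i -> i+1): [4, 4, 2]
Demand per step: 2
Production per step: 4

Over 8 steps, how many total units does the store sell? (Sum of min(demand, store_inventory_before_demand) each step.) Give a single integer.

Step 1: sold=2 (running total=2) -> [4 2 8 7]
Step 2: sold=2 (running total=4) -> [4 4 8 7]
Step 3: sold=2 (running total=6) -> [4 4 10 7]
Step 4: sold=2 (running total=8) -> [4 4 12 7]
Step 5: sold=2 (running total=10) -> [4 4 14 7]
Step 6: sold=2 (running total=12) -> [4 4 16 7]
Step 7: sold=2 (running total=14) -> [4 4 18 7]
Step 8: sold=2 (running total=16) -> [4 4 20 7]

Answer: 16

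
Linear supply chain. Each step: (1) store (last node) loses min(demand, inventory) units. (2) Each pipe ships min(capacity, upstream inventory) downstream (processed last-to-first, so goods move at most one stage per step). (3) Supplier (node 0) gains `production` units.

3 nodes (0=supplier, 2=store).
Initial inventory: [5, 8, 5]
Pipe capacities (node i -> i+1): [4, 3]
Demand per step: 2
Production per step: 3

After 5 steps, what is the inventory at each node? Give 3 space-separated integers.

Step 1: demand=2,sold=2 ship[1->2]=3 ship[0->1]=4 prod=3 -> inv=[4 9 6]
Step 2: demand=2,sold=2 ship[1->2]=3 ship[0->1]=4 prod=3 -> inv=[3 10 7]
Step 3: demand=2,sold=2 ship[1->2]=3 ship[0->1]=3 prod=3 -> inv=[3 10 8]
Step 4: demand=2,sold=2 ship[1->2]=3 ship[0->1]=3 prod=3 -> inv=[3 10 9]
Step 5: demand=2,sold=2 ship[1->2]=3 ship[0->1]=3 prod=3 -> inv=[3 10 10]

3 10 10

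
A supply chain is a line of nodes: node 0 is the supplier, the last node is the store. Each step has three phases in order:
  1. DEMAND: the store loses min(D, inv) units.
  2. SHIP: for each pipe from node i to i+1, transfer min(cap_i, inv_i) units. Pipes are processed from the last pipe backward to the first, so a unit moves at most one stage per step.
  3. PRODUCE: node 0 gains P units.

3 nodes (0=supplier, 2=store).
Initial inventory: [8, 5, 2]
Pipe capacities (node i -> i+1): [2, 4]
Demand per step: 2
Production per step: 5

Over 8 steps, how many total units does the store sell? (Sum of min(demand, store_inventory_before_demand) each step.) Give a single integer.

Step 1: sold=2 (running total=2) -> [11 3 4]
Step 2: sold=2 (running total=4) -> [14 2 5]
Step 3: sold=2 (running total=6) -> [17 2 5]
Step 4: sold=2 (running total=8) -> [20 2 5]
Step 5: sold=2 (running total=10) -> [23 2 5]
Step 6: sold=2 (running total=12) -> [26 2 5]
Step 7: sold=2 (running total=14) -> [29 2 5]
Step 8: sold=2 (running total=16) -> [32 2 5]

Answer: 16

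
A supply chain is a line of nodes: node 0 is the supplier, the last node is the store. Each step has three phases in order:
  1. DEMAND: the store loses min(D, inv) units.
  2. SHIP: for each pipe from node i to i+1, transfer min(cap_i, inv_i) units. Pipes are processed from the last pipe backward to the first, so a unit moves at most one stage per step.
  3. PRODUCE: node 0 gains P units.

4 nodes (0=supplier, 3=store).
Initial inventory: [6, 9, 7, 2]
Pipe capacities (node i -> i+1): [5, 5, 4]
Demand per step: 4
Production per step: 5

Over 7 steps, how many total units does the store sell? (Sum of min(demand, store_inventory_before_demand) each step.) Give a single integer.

Step 1: sold=2 (running total=2) -> [6 9 8 4]
Step 2: sold=4 (running total=6) -> [6 9 9 4]
Step 3: sold=4 (running total=10) -> [6 9 10 4]
Step 4: sold=4 (running total=14) -> [6 9 11 4]
Step 5: sold=4 (running total=18) -> [6 9 12 4]
Step 6: sold=4 (running total=22) -> [6 9 13 4]
Step 7: sold=4 (running total=26) -> [6 9 14 4]

Answer: 26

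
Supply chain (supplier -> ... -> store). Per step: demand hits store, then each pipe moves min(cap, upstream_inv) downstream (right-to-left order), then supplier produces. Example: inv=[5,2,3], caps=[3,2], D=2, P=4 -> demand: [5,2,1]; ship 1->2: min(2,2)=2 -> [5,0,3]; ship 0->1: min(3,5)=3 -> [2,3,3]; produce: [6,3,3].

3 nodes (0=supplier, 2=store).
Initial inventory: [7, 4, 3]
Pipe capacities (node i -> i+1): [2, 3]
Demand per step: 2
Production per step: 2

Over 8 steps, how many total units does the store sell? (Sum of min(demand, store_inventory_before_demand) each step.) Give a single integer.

Step 1: sold=2 (running total=2) -> [7 3 4]
Step 2: sold=2 (running total=4) -> [7 2 5]
Step 3: sold=2 (running total=6) -> [7 2 5]
Step 4: sold=2 (running total=8) -> [7 2 5]
Step 5: sold=2 (running total=10) -> [7 2 5]
Step 6: sold=2 (running total=12) -> [7 2 5]
Step 7: sold=2 (running total=14) -> [7 2 5]
Step 8: sold=2 (running total=16) -> [7 2 5]

Answer: 16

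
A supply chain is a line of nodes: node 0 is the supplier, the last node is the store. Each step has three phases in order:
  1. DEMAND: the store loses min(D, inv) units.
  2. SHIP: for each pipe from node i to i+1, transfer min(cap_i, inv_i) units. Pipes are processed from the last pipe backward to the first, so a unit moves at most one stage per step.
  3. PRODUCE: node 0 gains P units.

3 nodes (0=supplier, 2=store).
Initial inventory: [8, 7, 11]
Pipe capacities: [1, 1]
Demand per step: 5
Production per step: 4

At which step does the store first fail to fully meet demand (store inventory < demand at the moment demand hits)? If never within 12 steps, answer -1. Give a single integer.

Step 1: demand=5,sold=5 ship[1->2]=1 ship[0->1]=1 prod=4 -> [11 7 7]
Step 2: demand=5,sold=5 ship[1->2]=1 ship[0->1]=1 prod=4 -> [14 7 3]
Step 3: demand=5,sold=3 ship[1->2]=1 ship[0->1]=1 prod=4 -> [17 7 1]
Step 4: demand=5,sold=1 ship[1->2]=1 ship[0->1]=1 prod=4 -> [20 7 1]
Step 5: demand=5,sold=1 ship[1->2]=1 ship[0->1]=1 prod=4 -> [23 7 1]
Step 6: demand=5,sold=1 ship[1->2]=1 ship[0->1]=1 prod=4 -> [26 7 1]
Step 7: demand=5,sold=1 ship[1->2]=1 ship[0->1]=1 prod=4 -> [29 7 1]
Step 8: demand=5,sold=1 ship[1->2]=1 ship[0->1]=1 prod=4 -> [32 7 1]
Step 9: demand=5,sold=1 ship[1->2]=1 ship[0->1]=1 prod=4 -> [35 7 1]
Step 10: demand=5,sold=1 ship[1->2]=1 ship[0->1]=1 prod=4 -> [38 7 1]
Step 11: demand=5,sold=1 ship[1->2]=1 ship[0->1]=1 prod=4 -> [41 7 1]
Step 12: demand=5,sold=1 ship[1->2]=1 ship[0->1]=1 prod=4 -> [44 7 1]
First stockout at step 3

3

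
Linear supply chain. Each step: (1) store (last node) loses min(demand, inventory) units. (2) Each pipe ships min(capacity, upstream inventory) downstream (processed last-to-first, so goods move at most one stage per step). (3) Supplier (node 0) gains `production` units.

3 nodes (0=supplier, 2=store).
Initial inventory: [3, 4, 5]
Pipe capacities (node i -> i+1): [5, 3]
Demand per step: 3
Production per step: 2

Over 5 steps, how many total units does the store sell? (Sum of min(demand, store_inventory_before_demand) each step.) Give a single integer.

Answer: 15

Derivation:
Step 1: sold=3 (running total=3) -> [2 4 5]
Step 2: sold=3 (running total=6) -> [2 3 5]
Step 3: sold=3 (running total=9) -> [2 2 5]
Step 4: sold=3 (running total=12) -> [2 2 4]
Step 5: sold=3 (running total=15) -> [2 2 3]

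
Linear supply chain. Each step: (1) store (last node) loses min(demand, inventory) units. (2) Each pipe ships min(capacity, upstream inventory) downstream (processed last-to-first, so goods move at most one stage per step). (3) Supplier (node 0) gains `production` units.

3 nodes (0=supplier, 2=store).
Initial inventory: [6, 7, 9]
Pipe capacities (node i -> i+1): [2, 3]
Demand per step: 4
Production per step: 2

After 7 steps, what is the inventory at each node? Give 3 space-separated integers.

Step 1: demand=4,sold=4 ship[1->2]=3 ship[0->1]=2 prod=2 -> inv=[6 6 8]
Step 2: demand=4,sold=4 ship[1->2]=3 ship[0->1]=2 prod=2 -> inv=[6 5 7]
Step 3: demand=4,sold=4 ship[1->2]=3 ship[0->1]=2 prod=2 -> inv=[6 4 6]
Step 4: demand=4,sold=4 ship[1->2]=3 ship[0->1]=2 prod=2 -> inv=[6 3 5]
Step 5: demand=4,sold=4 ship[1->2]=3 ship[0->1]=2 prod=2 -> inv=[6 2 4]
Step 6: demand=4,sold=4 ship[1->2]=2 ship[0->1]=2 prod=2 -> inv=[6 2 2]
Step 7: demand=4,sold=2 ship[1->2]=2 ship[0->1]=2 prod=2 -> inv=[6 2 2]

6 2 2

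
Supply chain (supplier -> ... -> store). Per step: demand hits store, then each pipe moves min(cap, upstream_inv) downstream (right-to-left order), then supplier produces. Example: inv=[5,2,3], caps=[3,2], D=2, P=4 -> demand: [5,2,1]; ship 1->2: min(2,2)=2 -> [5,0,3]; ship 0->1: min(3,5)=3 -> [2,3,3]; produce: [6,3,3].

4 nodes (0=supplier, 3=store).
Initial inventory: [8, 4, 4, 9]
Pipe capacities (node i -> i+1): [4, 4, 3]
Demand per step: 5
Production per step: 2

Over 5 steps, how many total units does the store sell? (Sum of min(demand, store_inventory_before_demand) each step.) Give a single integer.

Answer: 21

Derivation:
Step 1: sold=5 (running total=5) -> [6 4 5 7]
Step 2: sold=5 (running total=10) -> [4 4 6 5]
Step 3: sold=5 (running total=15) -> [2 4 7 3]
Step 4: sold=3 (running total=18) -> [2 2 8 3]
Step 5: sold=3 (running total=21) -> [2 2 7 3]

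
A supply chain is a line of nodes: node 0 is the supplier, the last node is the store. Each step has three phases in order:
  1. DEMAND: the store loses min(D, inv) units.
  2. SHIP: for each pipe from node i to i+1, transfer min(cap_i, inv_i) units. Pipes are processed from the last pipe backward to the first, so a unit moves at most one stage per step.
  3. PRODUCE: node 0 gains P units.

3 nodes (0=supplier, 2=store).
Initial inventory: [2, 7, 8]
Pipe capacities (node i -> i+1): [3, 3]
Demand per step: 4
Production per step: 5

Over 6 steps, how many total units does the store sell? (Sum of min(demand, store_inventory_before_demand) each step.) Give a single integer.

Step 1: sold=4 (running total=4) -> [5 6 7]
Step 2: sold=4 (running total=8) -> [7 6 6]
Step 3: sold=4 (running total=12) -> [9 6 5]
Step 4: sold=4 (running total=16) -> [11 6 4]
Step 5: sold=4 (running total=20) -> [13 6 3]
Step 6: sold=3 (running total=23) -> [15 6 3]

Answer: 23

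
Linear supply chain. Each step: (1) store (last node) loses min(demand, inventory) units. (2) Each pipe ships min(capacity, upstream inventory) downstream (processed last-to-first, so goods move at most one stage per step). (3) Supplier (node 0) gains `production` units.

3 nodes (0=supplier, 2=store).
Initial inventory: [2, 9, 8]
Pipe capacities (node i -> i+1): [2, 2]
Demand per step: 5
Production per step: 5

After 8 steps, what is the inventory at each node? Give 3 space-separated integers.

Step 1: demand=5,sold=5 ship[1->2]=2 ship[0->1]=2 prod=5 -> inv=[5 9 5]
Step 2: demand=5,sold=5 ship[1->2]=2 ship[0->1]=2 prod=5 -> inv=[8 9 2]
Step 3: demand=5,sold=2 ship[1->2]=2 ship[0->1]=2 prod=5 -> inv=[11 9 2]
Step 4: demand=5,sold=2 ship[1->2]=2 ship[0->1]=2 prod=5 -> inv=[14 9 2]
Step 5: demand=5,sold=2 ship[1->2]=2 ship[0->1]=2 prod=5 -> inv=[17 9 2]
Step 6: demand=5,sold=2 ship[1->2]=2 ship[0->1]=2 prod=5 -> inv=[20 9 2]
Step 7: demand=5,sold=2 ship[1->2]=2 ship[0->1]=2 prod=5 -> inv=[23 9 2]
Step 8: demand=5,sold=2 ship[1->2]=2 ship[0->1]=2 prod=5 -> inv=[26 9 2]

26 9 2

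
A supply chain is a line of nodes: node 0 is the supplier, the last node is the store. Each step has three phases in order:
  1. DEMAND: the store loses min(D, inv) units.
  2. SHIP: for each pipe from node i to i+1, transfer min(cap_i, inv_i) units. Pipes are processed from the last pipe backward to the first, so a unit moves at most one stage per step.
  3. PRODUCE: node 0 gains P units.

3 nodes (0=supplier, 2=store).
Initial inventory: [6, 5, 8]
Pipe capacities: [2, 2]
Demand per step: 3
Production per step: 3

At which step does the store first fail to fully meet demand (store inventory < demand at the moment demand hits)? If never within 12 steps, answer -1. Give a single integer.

Step 1: demand=3,sold=3 ship[1->2]=2 ship[0->1]=2 prod=3 -> [7 5 7]
Step 2: demand=3,sold=3 ship[1->2]=2 ship[0->1]=2 prod=3 -> [8 5 6]
Step 3: demand=3,sold=3 ship[1->2]=2 ship[0->1]=2 prod=3 -> [9 5 5]
Step 4: demand=3,sold=3 ship[1->2]=2 ship[0->1]=2 prod=3 -> [10 5 4]
Step 5: demand=3,sold=3 ship[1->2]=2 ship[0->1]=2 prod=3 -> [11 5 3]
Step 6: demand=3,sold=3 ship[1->2]=2 ship[0->1]=2 prod=3 -> [12 5 2]
Step 7: demand=3,sold=2 ship[1->2]=2 ship[0->1]=2 prod=3 -> [13 5 2]
Step 8: demand=3,sold=2 ship[1->2]=2 ship[0->1]=2 prod=3 -> [14 5 2]
Step 9: demand=3,sold=2 ship[1->2]=2 ship[0->1]=2 prod=3 -> [15 5 2]
Step 10: demand=3,sold=2 ship[1->2]=2 ship[0->1]=2 prod=3 -> [16 5 2]
Step 11: demand=3,sold=2 ship[1->2]=2 ship[0->1]=2 prod=3 -> [17 5 2]
Step 12: demand=3,sold=2 ship[1->2]=2 ship[0->1]=2 prod=3 -> [18 5 2]
First stockout at step 7

7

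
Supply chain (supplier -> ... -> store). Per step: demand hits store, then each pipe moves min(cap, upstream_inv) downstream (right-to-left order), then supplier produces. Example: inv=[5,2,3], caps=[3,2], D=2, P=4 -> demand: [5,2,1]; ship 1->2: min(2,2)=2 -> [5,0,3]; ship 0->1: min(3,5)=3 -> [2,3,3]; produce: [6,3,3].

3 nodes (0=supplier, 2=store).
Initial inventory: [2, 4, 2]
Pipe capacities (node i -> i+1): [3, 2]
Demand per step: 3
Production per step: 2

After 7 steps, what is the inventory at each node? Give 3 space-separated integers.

Step 1: demand=3,sold=2 ship[1->2]=2 ship[0->1]=2 prod=2 -> inv=[2 4 2]
Step 2: demand=3,sold=2 ship[1->2]=2 ship[0->1]=2 prod=2 -> inv=[2 4 2]
Step 3: demand=3,sold=2 ship[1->2]=2 ship[0->1]=2 prod=2 -> inv=[2 4 2]
Step 4: demand=3,sold=2 ship[1->2]=2 ship[0->1]=2 prod=2 -> inv=[2 4 2]
Step 5: demand=3,sold=2 ship[1->2]=2 ship[0->1]=2 prod=2 -> inv=[2 4 2]
Step 6: demand=3,sold=2 ship[1->2]=2 ship[0->1]=2 prod=2 -> inv=[2 4 2]
Step 7: demand=3,sold=2 ship[1->2]=2 ship[0->1]=2 prod=2 -> inv=[2 4 2]

2 4 2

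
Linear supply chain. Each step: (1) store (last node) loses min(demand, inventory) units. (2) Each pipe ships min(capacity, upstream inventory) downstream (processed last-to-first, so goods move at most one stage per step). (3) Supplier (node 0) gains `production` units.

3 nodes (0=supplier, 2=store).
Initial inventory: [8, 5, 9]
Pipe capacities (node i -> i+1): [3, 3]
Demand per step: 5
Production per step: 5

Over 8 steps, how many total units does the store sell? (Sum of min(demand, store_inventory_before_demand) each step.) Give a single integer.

Answer: 30

Derivation:
Step 1: sold=5 (running total=5) -> [10 5 7]
Step 2: sold=5 (running total=10) -> [12 5 5]
Step 3: sold=5 (running total=15) -> [14 5 3]
Step 4: sold=3 (running total=18) -> [16 5 3]
Step 5: sold=3 (running total=21) -> [18 5 3]
Step 6: sold=3 (running total=24) -> [20 5 3]
Step 7: sold=3 (running total=27) -> [22 5 3]
Step 8: sold=3 (running total=30) -> [24 5 3]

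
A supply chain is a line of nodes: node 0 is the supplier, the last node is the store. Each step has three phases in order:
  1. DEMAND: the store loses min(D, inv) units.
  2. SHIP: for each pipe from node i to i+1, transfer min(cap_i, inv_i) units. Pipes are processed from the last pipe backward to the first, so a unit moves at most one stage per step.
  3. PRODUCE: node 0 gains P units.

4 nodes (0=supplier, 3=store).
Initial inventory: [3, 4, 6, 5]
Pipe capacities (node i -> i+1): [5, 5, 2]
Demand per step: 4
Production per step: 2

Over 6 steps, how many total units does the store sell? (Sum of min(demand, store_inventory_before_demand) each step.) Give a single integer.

Step 1: sold=4 (running total=4) -> [2 3 8 3]
Step 2: sold=3 (running total=7) -> [2 2 9 2]
Step 3: sold=2 (running total=9) -> [2 2 9 2]
Step 4: sold=2 (running total=11) -> [2 2 9 2]
Step 5: sold=2 (running total=13) -> [2 2 9 2]
Step 6: sold=2 (running total=15) -> [2 2 9 2]

Answer: 15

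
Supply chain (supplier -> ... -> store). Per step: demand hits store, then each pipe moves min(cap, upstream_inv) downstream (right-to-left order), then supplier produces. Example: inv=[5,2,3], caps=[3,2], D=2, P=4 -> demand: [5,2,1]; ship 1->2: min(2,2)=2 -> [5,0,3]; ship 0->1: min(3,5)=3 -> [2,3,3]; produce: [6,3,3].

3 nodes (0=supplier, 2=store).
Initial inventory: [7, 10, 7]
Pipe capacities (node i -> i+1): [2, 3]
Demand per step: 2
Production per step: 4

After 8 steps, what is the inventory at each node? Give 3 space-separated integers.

Step 1: demand=2,sold=2 ship[1->2]=3 ship[0->1]=2 prod=4 -> inv=[9 9 8]
Step 2: demand=2,sold=2 ship[1->2]=3 ship[0->1]=2 prod=4 -> inv=[11 8 9]
Step 3: demand=2,sold=2 ship[1->2]=3 ship[0->1]=2 prod=4 -> inv=[13 7 10]
Step 4: demand=2,sold=2 ship[1->2]=3 ship[0->1]=2 prod=4 -> inv=[15 6 11]
Step 5: demand=2,sold=2 ship[1->2]=3 ship[0->1]=2 prod=4 -> inv=[17 5 12]
Step 6: demand=2,sold=2 ship[1->2]=3 ship[0->1]=2 prod=4 -> inv=[19 4 13]
Step 7: demand=2,sold=2 ship[1->2]=3 ship[0->1]=2 prod=4 -> inv=[21 3 14]
Step 8: demand=2,sold=2 ship[1->2]=3 ship[0->1]=2 prod=4 -> inv=[23 2 15]

23 2 15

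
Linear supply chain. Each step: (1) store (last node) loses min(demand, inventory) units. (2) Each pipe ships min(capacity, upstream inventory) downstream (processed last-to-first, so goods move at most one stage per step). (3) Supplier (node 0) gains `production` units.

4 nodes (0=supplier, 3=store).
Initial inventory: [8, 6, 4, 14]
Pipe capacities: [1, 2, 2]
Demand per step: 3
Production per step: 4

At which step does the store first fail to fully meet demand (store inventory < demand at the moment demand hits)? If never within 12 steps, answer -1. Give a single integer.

Step 1: demand=3,sold=3 ship[2->3]=2 ship[1->2]=2 ship[0->1]=1 prod=4 -> [11 5 4 13]
Step 2: demand=3,sold=3 ship[2->3]=2 ship[1->2]=2 ship[0->1]=1 prod=4 -> [14 4 4 12]
Step 3: demand=3,sold=3 ship[2->3]=2 ship[1->2]=2 ship[0->1]=1 prod=4 -> [17 3 4 11]
Step 4: demand=3,sold=3 ship[2->3]=2 ship[1->2]=2 ship[0->1]=1 prod=4 -> [20 2 4 10]
Step 5: demand=3,sold=3 ship[2->3]=2 ship[1->2]=2 ship[0->1]=1 prod=4 -> [23 1 4 9]
Step 6: demand=3,sold=3 ship[2->3]=2 ship[1->2]=1 ship[0->1]=1 prod=4 -> [26 1 3 8]
Step 7: demand=3,sold=3 ship[2->3]=2 ship[1->2]=1 ship[0->1]=1 prod=4 -> [29 1 2 7]
Step 8: demand=3,sold=3 ship[2->3]=2 ship[1->2]=1 ship[0->1]=1 prod=4 -> [32 1 1 6]
Step 9: demand=3,sold=3 ship[2->3]=1 ship[1->2]=1 ship[0->1]=1 prod=4 -> [35 1 1 4]
Step 10: demand=3,sold=3 ship[2->3]=1 ship[1->2]=1 ship[0->1]=1 prod=4 -> [38 1 1 2]
Step 11: demand=3,sold=2 ship[2->3]=1 ship[1->2]=1 ship[0->1]=1 prod=4 -> [41 1 1 1]
Step 12: demand=3,sold=1 ship[2->3]=1 ship[1->2]=1 ship[0->1]=1 prod=4 -> [44 1 1 1]
First stockout at step 11

11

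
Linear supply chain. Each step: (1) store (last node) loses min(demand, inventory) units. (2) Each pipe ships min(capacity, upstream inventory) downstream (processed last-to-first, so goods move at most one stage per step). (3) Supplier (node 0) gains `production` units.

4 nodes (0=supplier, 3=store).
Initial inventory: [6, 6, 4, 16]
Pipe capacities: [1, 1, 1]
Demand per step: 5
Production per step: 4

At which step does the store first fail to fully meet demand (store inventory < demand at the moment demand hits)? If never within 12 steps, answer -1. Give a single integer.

Step 1: demand=5,sold=5 ship[2->3]=1 ship[1->2]=1 ship[0->1]=1 prod=4 -> [9 6 4 12]
Step 2: demand=5,sold=5 ship[2->3]=1 ship[1->2]=1 ship[0->1]=1 prod=4 -> [12 6 4 8]
Step 3: demand=5,sold=5 ship[2->3]=1 ship[1->2]=1 ship[0->1]=1 prod=4 -> [15 6 4 4]
Step 4: demand=5,sold=4 ship[2->3]=1 ship[1->2]=1 ship[0->1]=1 prod=4 -> [18 6 4 1]
Step 5: demand=5,sold=1 ship[2->3]=1 ship[1->2]=1 ship[0->1]=1 prod=4 -> [21 6 4 1]
Step 6: demand=5,sold=1 ship[2->3]=1 ship[1->2]=1 ship[0->1]=1 prod=4 -> [24 6 4 1]
Step 7: demand=5,sold=1 ship[2->3]=1 ship[1->2]=1 ship[0->1]=1 prod=4 -> [27 6 4 1]
Step 8: demand=5,sold=1 ship[2->3]=1 ship[1->2]=1 ship[0->1]=1 prod=4 -> [30 6 4 1]
Step 9: demand=5,sold=1 ship[2->3]=1 ship[1->2]=1 ship[0->1]=1 prod=4 -> [33 6 4 1]
Step 10: demand=5,sold=1 ship[2->3]=1 ship[1->2]=1 ship[0->1]=1 prod=4 -> [36 6 4 1]
Step 11: demand=5,sold=1 ship[2->3]=1 ship[1->2]=1 ship[0->1]=1 prod=4 -> [39 6 4 1]
Step 12: demand=5,sold=1 ship[2->3]=1 ship[1->2]=1 ship[0->1]=1 prod=4 -> [42 6 4 1]
First stockout at step 4

4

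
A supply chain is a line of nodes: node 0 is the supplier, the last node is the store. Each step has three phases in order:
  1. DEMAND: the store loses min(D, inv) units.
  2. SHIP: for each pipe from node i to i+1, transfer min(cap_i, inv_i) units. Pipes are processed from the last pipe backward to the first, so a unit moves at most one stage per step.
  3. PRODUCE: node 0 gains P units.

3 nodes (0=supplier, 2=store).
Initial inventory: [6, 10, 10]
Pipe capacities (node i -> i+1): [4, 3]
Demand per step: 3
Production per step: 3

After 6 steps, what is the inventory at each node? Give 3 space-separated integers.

Step 1: demand=3,sold=3 ship[1->2]=3 ship[0->1]=4 prod=3 -> inv=[5 11 10]
Step 2: demand=3,sold=3 ship[1->2]=3 ship[0->1]=4 prod=3 -> inv=[4 12 10]
Step 3: demand=3,sold=3 ship[1->2]=3 ship[0->1]=4 prod=3 -> inv=[3 13 10]
Step 4: demand=3,sold=3 ship[1->2]=3 ship[0->1]=3 prod=3 -> inv=[3 13 10]
Step 5: demand=3,sold=3 ship[1->2]=3 ship[0->1]=3 prod=3 -> inv=[3 13 10]
Step 6: demand=3,sold=3 ship[1->2]=3 ship[0->1]=3 prod=3 -> inv=[3 13 10]

3 13 10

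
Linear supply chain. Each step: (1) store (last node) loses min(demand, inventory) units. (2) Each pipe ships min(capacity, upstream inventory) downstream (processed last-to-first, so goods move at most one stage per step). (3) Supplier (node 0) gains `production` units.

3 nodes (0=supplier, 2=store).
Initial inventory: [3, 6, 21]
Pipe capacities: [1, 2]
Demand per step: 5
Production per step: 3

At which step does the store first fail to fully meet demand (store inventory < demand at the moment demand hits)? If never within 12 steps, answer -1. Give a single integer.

Step 1: demand=5,sold=5 ship[1->2]=2 ship[0->1]=1 prod=3 -> [5 5 18]
Step 2: demand=5,sold=5 ship[1->2]=2 ship[0->1]=1 prod=3 -> [7 4 15]
Step 3: demand=5,sold=5 ship[1->2]=2 ship[0->1]=1 prod=3 -> [9 3 12]
Step 4: demand=5,sold=5 ship[1->2]=2 ship[0->1]=1 prod=3 -> [11 2 9]
Step 5: demand=5,sold=5 ship[1->2]=2 ship[0->1]=1 prod=3 -> [13 1 6]
Step 6: demand=5,sold=5 ship[1->2]=1 ship[0->1]=1 prod=3 -> [15 1 2]
Step 7: demand=5,sold=2 ship[1->2]=1 ship[0->1]=1 prod=3 -> [17 1 1]
Step 8: demand=5,sold=1 ship[1->2]=1 ship[0->1]=1 prod=3 -> [19 1 1]
Step 9: demand=5,sold=1 ship[1->2]=1 ship[0->1]=1 prod=3 -> [21 1 1]
Step 10: demand=5,sold=1 ship[1->2]=1 ship[0->1]=1 prod=3 -> [23 1 1]
Step 11: demand=5,sold=1 ship[1->2]=1 ship[0->1]=1 prod=3 -> [25 1 1]
Step 12: demand=5,sold=1 ship[1->2]=1 ship[0->1]=1 prod=3 -> [27 1 1]
First stockout at step 7

7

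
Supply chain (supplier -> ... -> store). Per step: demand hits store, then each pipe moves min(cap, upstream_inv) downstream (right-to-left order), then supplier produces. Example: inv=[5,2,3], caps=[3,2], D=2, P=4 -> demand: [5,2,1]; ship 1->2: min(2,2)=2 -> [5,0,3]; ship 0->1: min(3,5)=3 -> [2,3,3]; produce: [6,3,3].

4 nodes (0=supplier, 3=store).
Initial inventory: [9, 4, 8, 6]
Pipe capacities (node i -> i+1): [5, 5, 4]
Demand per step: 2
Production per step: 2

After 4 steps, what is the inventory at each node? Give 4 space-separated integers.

Step 1: demand=2,sold=2 ship[2->3]=4 ship[1->2]=4 ship[0->1]=5 prod=2 -> inv=[6 5 8 8]
Step 2: demand=2,sold=2 ship[2->3]=4 ship[1->2]=5 ship[0->1]=5 prod=2 -> inv=[3 5 9 10]
Step 3: demand=2,sold=2 ship[2->3]=4 ship[1->2]=5 ship[0->1]=3 prod=2 -> inv=[2 3 10 12]
Step 4: demand=2,sold=2 ship[2->3]=4 ship[1->2]=3 ship[0->1]=2 prod=2 -> inv=[2 2 9 14]

2 2 9 14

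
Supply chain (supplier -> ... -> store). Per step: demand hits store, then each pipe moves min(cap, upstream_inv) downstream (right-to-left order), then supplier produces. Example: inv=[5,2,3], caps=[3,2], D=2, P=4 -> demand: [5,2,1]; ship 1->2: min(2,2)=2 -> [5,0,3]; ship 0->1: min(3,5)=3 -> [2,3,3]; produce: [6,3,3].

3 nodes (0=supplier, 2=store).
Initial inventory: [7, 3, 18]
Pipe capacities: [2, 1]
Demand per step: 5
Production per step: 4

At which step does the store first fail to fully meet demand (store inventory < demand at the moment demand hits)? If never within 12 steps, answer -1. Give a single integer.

Step 1: demand=5,sold=5 ship[1->2]=1 ship[0->1]=2 prod=4 -> [9 4 14]
Step 2: demand=5,sold=5 ship[1->2]=1 ship[0->1]=2 prod=4 -> [11 5 10]
Step 3: demand=5,sold=5 ship[1->2]=1 ship[0->1]=2 prod=4 -> [13 6 6]
Step 4: demand=5,sold=5 ship[1->2]=1 ship[0->1]=2 prod=4 -> [15 7 2]
Step 5: demand=5,sold=2 ship[1->2]=1 ship[0->1]=2 prod=4 -> [17 8 1]
Step 6: demand=5,sold=1 ship[1->2]=1 ship[0->1]=2 prod=4 -> [19 9 1]
Step 7: demand=5,sold=1 ship[1->2]=1 ship[0->1]=2 prod=4 -> [21 10 1]
Step 8: demand=5,sold=1 ship[1->2]=1 ship[0->1]=2 prod=4 -> [23 11 1]
Step 9: demand=5,sold=1 ship[1->2]=1 ship[0->1]=2 prod=4 -> [25 12 1]
Step 10: demand=5,sold=1 ship[1->2]=1 ship[0->1]=2 prod=4 -> [27 13 1]
Step 11: demand=5,sold=1 ship[1->2]=1 ship[0->1]=2 prod=4 -> [29 14 1]
Step 12: demand=5,sold=1 ship[1->2]=1 ship[0->1]=2 prod=4 -> [31 15 1]
First stockout at step 5

5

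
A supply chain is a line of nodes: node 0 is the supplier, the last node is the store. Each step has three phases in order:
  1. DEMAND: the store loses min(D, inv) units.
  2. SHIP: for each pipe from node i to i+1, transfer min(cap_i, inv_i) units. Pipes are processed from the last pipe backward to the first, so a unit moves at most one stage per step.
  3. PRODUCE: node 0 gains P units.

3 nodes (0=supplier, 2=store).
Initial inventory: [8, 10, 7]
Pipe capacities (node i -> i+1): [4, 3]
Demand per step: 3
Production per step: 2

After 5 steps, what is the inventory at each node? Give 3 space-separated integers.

Step 1: demand=3,sold=3 ship[1->2]=3 ship[0->1]=4 prod=2 -> inv=[6 11 7]
Step 2: demand=3,sold=3 ship[1->2]=3 ship[0->1]=4 prod=2 -> inv=[4 12 7]
Step 3: demand=3,sold=3 ship[1->2]=3 ship[0->1]=4 prod=2 -> inv=[2 13 7]
Step 4: demand=3,sold=3 ship[1->2]=3 ship[0->1]=2 prod=2 -> inv=[2 12 7]
Step 5: demand=3,sold=3 ship[1->2]=3 ship[0->1]=2 prod=2 -> inv=[2 11 7]

2 11 7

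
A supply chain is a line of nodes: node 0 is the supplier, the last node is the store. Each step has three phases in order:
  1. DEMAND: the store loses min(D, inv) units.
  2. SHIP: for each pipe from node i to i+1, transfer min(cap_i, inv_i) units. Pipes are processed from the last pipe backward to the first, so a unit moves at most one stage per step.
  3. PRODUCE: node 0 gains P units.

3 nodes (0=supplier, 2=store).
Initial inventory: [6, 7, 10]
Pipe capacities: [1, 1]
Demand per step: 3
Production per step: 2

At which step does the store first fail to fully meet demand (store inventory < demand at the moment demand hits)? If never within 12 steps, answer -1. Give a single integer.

Step 1: demand=3,sold=3 ship[1->2]=1 ship[0->1]=1 prod=2 -> [7 7 8]
Step 2: demand=3,sold=3 ship[1->2]=1 ship[0->1]=1 prod=2 -> [8 7 6]
Step 3: demand=3,sold=3 ship[1->2]=1 ship[0->1]=1 prod=2 -> [9 7 4]
Step 4: demand=3,sold=3 ship[1->2]=1 ship[0->1]=1 prod=2 -> [10 7 2]
Step 5: demand=3,sold=2 ship[1->2]=1 ship[0->1]=1 prod=2 -> [11 7 1]
Step 6: demand=3,sold=1 ship[1->2]=1 ship[0->1]=1 prod=2 -> [12 7 1]
Step 7: demand=3,sold=1 ship[1->2]=1 ship[0->1]=1 prod=2 -> [13 7 1]
Step 8: demand=3,sold=1 ship[1->2]=1 ship[0->1]=1 prod=2 -> [14 7 1]
Step 9: demand=3,sold=1 ship[1->2]=1 ship[0->1]=1 prod=2 -> [15 7 1]
Step 10: demand=3,sold=1 ship[1->2]=1 ship[0->1]=1 prod=2 -> [16 7 1]
Step 11: demand=3,sold=1 ship[1->2]=1 ship[0->1]=1 prod=2 -> [17 7 1]
Step 12: demand=3,sold=1 ship[1->2]=1 ship[0->1]=1 prod=2 -> [18 7 1]
First stockout at step 5

5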